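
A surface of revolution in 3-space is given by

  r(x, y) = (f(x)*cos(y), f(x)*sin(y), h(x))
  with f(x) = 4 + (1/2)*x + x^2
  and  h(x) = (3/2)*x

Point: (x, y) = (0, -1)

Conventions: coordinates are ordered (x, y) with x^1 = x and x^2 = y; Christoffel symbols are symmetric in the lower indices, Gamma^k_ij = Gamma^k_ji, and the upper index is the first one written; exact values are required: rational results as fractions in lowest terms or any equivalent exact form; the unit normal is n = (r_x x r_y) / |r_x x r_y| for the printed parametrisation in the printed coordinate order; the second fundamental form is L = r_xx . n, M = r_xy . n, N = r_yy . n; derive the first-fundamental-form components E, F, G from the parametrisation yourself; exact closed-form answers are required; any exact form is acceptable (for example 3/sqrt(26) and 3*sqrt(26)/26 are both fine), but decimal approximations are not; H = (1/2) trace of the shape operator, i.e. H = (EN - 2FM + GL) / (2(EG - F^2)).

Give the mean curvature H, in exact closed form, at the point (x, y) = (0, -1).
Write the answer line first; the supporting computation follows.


Answer: H = -33*sqrt(10)/400

f = 4, f' = 1/2, f'' = 2, h' = 3/2, h'' = 0
E = 5/2, F = 0, G = 16; answer radicand W^2 = 5/2
unnormalised second-form numerators: l = -3, m = 0, n = 6; L = l/sqrt(5/2), and similarly M = m/sqrt(W^2), N = n/sqrt(W^2)
H = (E*n - 2*F*m + G*l) / (2*(EG - F^2)*sqrt(W^2)); E*n - 2*F*m + G*l = -33, EG - F^2 = 40, so H = (-33/80)/sqrt(5/2)


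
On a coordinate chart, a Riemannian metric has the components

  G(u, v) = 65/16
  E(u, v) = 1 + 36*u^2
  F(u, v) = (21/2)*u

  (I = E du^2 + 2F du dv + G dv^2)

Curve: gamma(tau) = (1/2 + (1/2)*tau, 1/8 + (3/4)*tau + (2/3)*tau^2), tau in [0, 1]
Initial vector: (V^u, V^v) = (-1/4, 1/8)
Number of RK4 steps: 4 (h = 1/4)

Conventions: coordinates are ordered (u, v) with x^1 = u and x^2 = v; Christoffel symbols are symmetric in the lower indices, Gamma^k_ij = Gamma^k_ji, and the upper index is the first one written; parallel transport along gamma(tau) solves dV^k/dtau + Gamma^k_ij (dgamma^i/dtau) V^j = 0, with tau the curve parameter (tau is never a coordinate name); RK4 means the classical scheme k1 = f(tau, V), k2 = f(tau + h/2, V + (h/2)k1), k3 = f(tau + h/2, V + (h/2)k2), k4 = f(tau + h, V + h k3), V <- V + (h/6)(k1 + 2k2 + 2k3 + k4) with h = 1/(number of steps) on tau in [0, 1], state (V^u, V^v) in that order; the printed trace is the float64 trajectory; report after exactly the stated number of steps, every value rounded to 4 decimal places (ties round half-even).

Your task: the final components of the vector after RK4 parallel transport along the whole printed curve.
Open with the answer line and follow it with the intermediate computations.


Answer: V^u = -0.1428, V^v = 0.1709

gamma'(tau) = (1/2, 3/4 + (4/3)*tau); f(tau, V)^k = -Gamma^k_ij(gamma(tau)) gamma'^i(tau) V^j; h = 1/4; intermediate values shown to 6 dp
curve data and Christoffel symbols at the stage parameters:
  tau = 0.000000: gamma = (0.500000, 0.125000), gamma' = (0.500000, 0.750000); Gamma_uuu = 1.377990, Gamma_uuv = 0.000000, Gamma_uvv = 0.000000, Gamma_vuu = 0.803828, Gamma_vuv = 0.000000, Gamma_vvv = 0.000000
  tau = 0.125000: gamma = (0.562500, 0.229167), gamma' = (0.500000, 0.916667); Gamma_uuu = 1.310415, Gamma_uuv = 0.000000, Gamma_uvv = 0.000000, Gamma_vuu = 0.679474, Gamma_vuv = 0.000000, Gamma_vvv = 0.000000
  tau = 0.250000: gamma = (0.625000, 0.354167), gamma' = (0.500000, 1.083333); Gamma_uuu = 1.241379, Gamma_uuv = 0.000000, Gamma_uvv = 0.000000, Gamma_vuu = 0.579310, Gamma_vuv = 0.000000, Gamma_vvv = 0.000000
  tau = 0.375000: gamma = (0.687500, 0.500000), gamma' = (0.500000, 1.250000); Gamma_uuu = 1.174203, Gamma_uuv = 0.000000, Gamma_uvv = 0.000000, Gamma_vuu = 0.498147, Gamma_vuv = 0.000000, Gamma_vvv = 0.000000
  tau = 0.500000: gamma = (0.750000, 0.666667), gamma' = (0.500000, 1.416667); Gamma_uuu = 1.110540, Gamma_uuv = 0.000000, Gamma_uvv = 0.000000, Gamma_vuu = 0.431877, Gamma_vuv = 0.000000, Gamma_vvv = 0.000000
  tau = 0.625000: gamma = (0.812500, 0.854167), gamma' = (0.500000, 1.583333); Gamma_uuu = 1.051095, Gamma_uuv = 0.000000, Gamma_uvv = 0.000000, Gamma_vuu = 0.377316, Gamma_vuv = 0.000000, Gamma_vvv = 0.000000
  tau = 0.750000: gamma = (0.875000, 1.062500), gamma' = (0.500000, 1.750000); Gamma_uuu = 0.996047, Gamma_uuv = 0.000000, Gamma_uvv = 0.000000, Gamma_vuu = 0.332016, Gamma_vuv = 0.000000, Gamma_vvv = 0.000000
  tau = 0.875000: gamma = (0.937500, 1.291667), gamma' = (0.500000, 1.916667); Gamma_uuu = 0.945295, Gamma_uuv = 0.000000, Gamma_uvv = 0.000000, Gamma_vuu = 0.294092, Gamma_vuv = 0.000000, Gamma_vvv = 0.000000
  tau = 1.000000: gamma = (1.000000, 1.541667), gamma' = (0.500000, 2.083333); Gamma_uuu = 0.898596, Gamma_uuv = 0.000000, Gamma_uvv = 0.000000, Gamma_vuu = 0.262090, Gamma_vuv = 0.000000, Gamma_vvv = 0.000000
step 0: V^u = -0.2500, V^v = 0.1250
step 1: k1 = (0.172249, 0.100478), k2 = (0.149694, 0.077619), k3 = (0.151542, 0.078577), k4 = (0.131657, 0.061440); V <- V + (h/6)(k1 + 2k2 + 2k3 + k4): V^u = -0.2122, V^v = 0.1448
step 2: k1 = (0.131732, 0.061475), k2 = (0.114936, 0.048761), k3 = (0.116168, 0.049283), k4 = (0.101721, 0.039558); V <- V + (h/6)(k1 + 2k2 + 2k3 + k4): V^u = -0.1832, V^v = 0.1571
step 3: k1 = (0.101752, 0.039570), k2 = (0.089621, 0.032172), k3 = (0.090418, 0.032458), k4 = (0.080004, 0.026668); V <- V + (h/6)(k1 + 2k2 + 2k3 + k4): V^u = -0.1607, V^v = 0.1653
step 4: k1 = (0.080018, 0.026673), k2 = (0.071214, 0.022155), k3 = (0.071734, 0.022317), k4 = (0.064132, 0.018705); V <- V + (h/6)(k1 + 2k2 + 2k3 + k4): V^u = -0.1428, V^v = 0.1709


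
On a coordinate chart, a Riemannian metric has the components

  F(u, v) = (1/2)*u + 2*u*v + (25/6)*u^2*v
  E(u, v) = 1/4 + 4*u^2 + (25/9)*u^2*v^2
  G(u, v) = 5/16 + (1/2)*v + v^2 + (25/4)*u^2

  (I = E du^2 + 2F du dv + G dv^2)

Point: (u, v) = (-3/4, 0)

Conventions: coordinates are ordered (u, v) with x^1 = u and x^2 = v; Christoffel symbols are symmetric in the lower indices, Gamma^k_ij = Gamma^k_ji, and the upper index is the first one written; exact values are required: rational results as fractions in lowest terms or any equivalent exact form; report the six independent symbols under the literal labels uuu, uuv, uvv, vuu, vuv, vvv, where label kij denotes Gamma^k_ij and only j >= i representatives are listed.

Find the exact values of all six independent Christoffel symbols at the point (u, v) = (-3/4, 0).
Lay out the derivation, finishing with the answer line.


E = 5/2, F = -3/8, G = 245/64 at the point
E_u = -6, E_v = 0, F_u = 1/2, F_v = 27/32, G_u = -75/8, G_v = 1/2
EG - F^2 = 1207/128;  g^inv = (128/1207) * [[245/64, 3/8], [3/8, 5/2]]
first-kind symbols [ij,l] = (1/2)(d_i g_jl + d_j g_il - d_l g_ij): [uu,u] = E_u/2 = -3, [uu,v] = F_u - E_v/2 = 1/2, [uv,u] = E_v/2 = 0, [uv,v] = G_u/2 = -75/16, [vv,u] = F_v - G_u/2 = 177/32, [vv,v] = G_v/2 = 1/4
Gamma^u_ij = (G*[ij,u] - F*[ij,v])/(EG - F^2), Gamma^v_ij = (E*[ij,v] - F*[ij,u])/(EG - F^2)

Answer: Gamma_uuu = -1446/1207, Gamma_uuv = -225/1207, Gamma_uvv = 43557/19312, Gamma_vuu = 16/1207, Gamma_vuv = -1500/1207, Gamma_vvv = 691/2414


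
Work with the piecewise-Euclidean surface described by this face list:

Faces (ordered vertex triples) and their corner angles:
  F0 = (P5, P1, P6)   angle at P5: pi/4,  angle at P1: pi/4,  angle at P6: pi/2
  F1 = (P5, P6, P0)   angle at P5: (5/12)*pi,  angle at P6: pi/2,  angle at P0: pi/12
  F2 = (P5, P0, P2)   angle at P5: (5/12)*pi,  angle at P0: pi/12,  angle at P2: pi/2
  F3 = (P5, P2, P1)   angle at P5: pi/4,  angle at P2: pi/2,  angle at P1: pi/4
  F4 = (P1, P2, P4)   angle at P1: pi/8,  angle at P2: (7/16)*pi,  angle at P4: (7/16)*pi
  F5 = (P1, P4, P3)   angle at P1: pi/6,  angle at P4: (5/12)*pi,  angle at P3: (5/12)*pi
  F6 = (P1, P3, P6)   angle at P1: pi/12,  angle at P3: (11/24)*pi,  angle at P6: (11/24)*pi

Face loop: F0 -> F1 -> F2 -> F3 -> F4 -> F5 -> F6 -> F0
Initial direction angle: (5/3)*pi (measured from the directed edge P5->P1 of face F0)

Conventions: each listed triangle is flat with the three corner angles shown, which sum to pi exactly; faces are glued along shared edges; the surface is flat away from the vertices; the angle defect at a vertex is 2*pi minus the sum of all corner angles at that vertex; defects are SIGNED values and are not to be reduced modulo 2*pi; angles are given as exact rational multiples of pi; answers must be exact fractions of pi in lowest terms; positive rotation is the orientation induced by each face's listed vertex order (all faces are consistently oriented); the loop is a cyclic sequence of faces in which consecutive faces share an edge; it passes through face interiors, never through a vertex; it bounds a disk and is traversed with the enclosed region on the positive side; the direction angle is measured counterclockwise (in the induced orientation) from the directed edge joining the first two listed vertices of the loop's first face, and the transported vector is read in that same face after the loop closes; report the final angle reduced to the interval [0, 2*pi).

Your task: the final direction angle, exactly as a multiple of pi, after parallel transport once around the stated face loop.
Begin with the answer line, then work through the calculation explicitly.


Answer: final direction angle = (35/24)*pi

enclosed vertex P1: corner angles sum to (7/8)*pi, defect = 2*pi - (7/8)*pi = (9/8)*pi
enclosed vertex P5: corner angles sum to (4/3)*pi, defect = 2*pi - (4/3)*pi = (2/3)*pi
final direction = starting direction + enclosed defect total, reduced mod 2*pi (induced orientation)
final angle = (5/3)*pi + (43/24)*pi = (35/24)*pi (mod 2*pi)


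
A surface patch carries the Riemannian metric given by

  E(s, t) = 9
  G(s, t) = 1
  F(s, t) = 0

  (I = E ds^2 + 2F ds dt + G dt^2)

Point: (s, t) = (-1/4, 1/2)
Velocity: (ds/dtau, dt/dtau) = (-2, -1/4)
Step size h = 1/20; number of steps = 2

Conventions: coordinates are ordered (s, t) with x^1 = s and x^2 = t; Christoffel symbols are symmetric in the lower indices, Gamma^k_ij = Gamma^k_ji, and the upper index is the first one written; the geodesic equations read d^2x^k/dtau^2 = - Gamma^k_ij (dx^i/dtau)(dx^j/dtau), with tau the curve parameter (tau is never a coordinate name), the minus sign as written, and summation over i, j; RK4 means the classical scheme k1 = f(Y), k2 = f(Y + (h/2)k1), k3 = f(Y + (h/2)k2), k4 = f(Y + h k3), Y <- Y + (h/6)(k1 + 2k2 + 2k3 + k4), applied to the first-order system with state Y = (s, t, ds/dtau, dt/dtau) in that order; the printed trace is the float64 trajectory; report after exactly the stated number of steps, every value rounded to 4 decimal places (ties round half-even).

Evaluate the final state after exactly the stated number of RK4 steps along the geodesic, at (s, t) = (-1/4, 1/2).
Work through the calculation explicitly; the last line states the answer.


f(Y) = (ds/dtau, dt/dtau, -Gamma^s_ij Y'^i Y'^j, -Gamma^t_ij Y'^i Y'^j) with the Gammas evaluated at the stage position; h = 0.050000; intermediate values shown to 6 dp
step 0: s = -0.2500, t = 0.5000, ds/dtau = -2.0000, dt/dtau = -0.2500
step 1:
  k1: at (s, t) = (-0.250000, 0.500000), (ds/dtau, dt/dtau) = (-2.000000, -0.250000); Gamma_sss = 0.000000, Gamma_sst = 0.000000, Gamma_stt = 0.000000, Gamma_tss = 0.000000, Gamma_tst = 0.000000, Gamma_ttt = 0.000000; k1 = (-2.000000, -0.250000, 0.000000, 0.000000)
  k2: at (s, t) = (-0.300000, 0.493750), (ds/dtau, dt/dtau) = (-2.000000, -0.250000); Gamma_sss = 0.000000, Gamma_sst = 0.000000, Gamma_stt = 0.000000, Gamma_tss = 0.000000, Gamma_tst = 0.000000, Gamma_ttt = 0.000000; k2 = (-2.000000, -0.250000, 0.000000, 0.000000)
  k3: at (s, t) = (-0.300000, 0.493750), (ds/dtau, dt/dtau) = (-2.000000, -0.250000); Gamma_sss = 0.000000, Gamma_sst = 0.000000, Gamma_stt = 0.000000, Gamma_tss = 0.000000, Gamma_tst = 0.000000, Gamma_ttt = 0.000000; k3 = (-2.000000, -0.250000, 0.000000, 0.000000)
  k4: at (s, t) = (-0.350000, 0.487500), (ds/dtau, dt/dtau) = (-2.000000, -0.250000); Gamma_sss = 0.000000, Gamma_sst = 0.000000, Gamma_stt = 0.000000, Gamma_tss = 0.000000, Gamma_tst = 0.000000, Gamma_ttt = 0.000000; k4 = (-2.000000, -0.250000, 0.000000, 0.000000)
  Y <- Y + (h/6)(k1 + 2k2 + 2k3 + k4): s = -0.3500, t = 0.4875, ds/dtau = -2.0000, dt/dtau = -0.2500
step 2:
  k1: at (s, t) = (-0.350000, 0.487500), (ds/dtau, dt/dtau) = (-2.000000, -0.250000); Gamma_sss = 0.000000, Gamma_sst = 0.000000, Gamma_stt = 0.000000, Gamma_tss = 0.000000, Gamma_tst = 0.000000, Gamma_ttt = 0.000000; k1 = (-2.000000, -0.250000, 0.000000, 0.000000)
  k2: at (s, t) = (-0.400000, 0.481250), (ds/dtau, dt/dtau) = (-2.000000, -0.250000); Gamma_sss = 0.000000, Gamma_sst = 0.000000, Gamma_stt = 0.000000, Gamma_tss = 0.000000, Gamma_tst = 0.000000, Gamma_ttt = 0.000000; k2 = (-2.000000, -0.250000, 0.000000, 0.000000)
  k3: at (s, t) = (-0.400000, 0.481250), (ds/dtau, dt/dtau) = (-2.000000, -0.250000); Gamma_sss = 0.000000, Gamma_sst = 0.000000, Gamma_stt = 0.000000, Gamma_tss = 0.000000, Gamma_tst = 0.000000, Gamma_ttt = 0.000000; k3 = (-2.000000, -0.250000, 0.000000, 0.000000)
  k4: at (s, t) = (-0.450000, 0.475000), (ds/dtau, dt/dtau) = (-2.000000, -0.250000); Gamma_sss = 0.000000, Gamma_sst = 0.000000, Gamma_stt = 0.000000, Gamma_tss = 0.000000, Gamma_tst = 0.000000, Gamma_ttt = 0.000000; k4 = (-2.000000, -0.250000, 0.000000, 0.000000)
  Y <- Y + (h/6)(k1 + 2k2 + 2k3 + k4): s = -0.4500, t = 0.4750, ds/dtau = -2.0000, dt/dtau = -0.2500

Answer: s = -0.4500, t = 0.4750, ds/dtau = -2.0000, dt/dtau = -0.2500


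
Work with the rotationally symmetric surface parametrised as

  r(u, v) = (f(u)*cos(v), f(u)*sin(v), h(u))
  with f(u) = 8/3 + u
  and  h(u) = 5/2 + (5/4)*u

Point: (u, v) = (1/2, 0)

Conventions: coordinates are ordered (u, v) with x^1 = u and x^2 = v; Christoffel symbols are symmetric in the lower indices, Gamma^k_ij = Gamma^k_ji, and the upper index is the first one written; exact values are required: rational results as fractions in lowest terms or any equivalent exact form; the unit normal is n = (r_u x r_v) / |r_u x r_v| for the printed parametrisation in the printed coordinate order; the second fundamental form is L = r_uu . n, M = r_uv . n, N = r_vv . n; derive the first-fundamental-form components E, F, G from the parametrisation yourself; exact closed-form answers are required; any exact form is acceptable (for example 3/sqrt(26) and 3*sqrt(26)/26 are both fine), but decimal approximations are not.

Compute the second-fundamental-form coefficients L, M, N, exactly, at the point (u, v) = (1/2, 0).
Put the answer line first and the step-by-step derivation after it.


Answer: L = 0, M = 0, N = 95*sqrt(41)/246

f = 19/6, f' = 1, f'' = 0, h' = 5/4, h'' = 0
E = 41/16, F = 0, G = 361/36; answer radicand W^2 = 41/16
unnormalised second-form numerators: l = 0, m = 0, n = 95/24; L = l/sqrt(41/16), and similarly M = m/sqrt(W^2), N = n/sqrt(W^2)


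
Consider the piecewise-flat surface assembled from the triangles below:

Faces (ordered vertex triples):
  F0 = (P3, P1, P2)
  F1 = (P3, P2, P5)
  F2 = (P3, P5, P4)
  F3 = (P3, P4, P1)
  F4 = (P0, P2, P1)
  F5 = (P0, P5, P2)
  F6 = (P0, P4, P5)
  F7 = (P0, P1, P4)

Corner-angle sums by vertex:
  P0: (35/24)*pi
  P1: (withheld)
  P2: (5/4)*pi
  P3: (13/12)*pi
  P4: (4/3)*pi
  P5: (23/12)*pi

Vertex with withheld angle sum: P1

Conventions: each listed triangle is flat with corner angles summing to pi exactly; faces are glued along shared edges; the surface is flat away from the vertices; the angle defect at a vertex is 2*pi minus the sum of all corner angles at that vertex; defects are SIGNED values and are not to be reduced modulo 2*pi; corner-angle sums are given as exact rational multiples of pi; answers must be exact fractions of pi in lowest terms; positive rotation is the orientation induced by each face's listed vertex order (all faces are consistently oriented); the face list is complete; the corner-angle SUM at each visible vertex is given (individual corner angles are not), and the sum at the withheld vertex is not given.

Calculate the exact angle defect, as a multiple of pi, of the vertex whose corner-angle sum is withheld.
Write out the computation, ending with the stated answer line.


V = 6, E = 12, F = 8; chi = V - E + F = 2
Gauss-Bonnet: total defect = 2*pi*chi = 4*pi; visible defects sum to (71/24)*pi

Answer: defect(P1) = (25/24)*pi


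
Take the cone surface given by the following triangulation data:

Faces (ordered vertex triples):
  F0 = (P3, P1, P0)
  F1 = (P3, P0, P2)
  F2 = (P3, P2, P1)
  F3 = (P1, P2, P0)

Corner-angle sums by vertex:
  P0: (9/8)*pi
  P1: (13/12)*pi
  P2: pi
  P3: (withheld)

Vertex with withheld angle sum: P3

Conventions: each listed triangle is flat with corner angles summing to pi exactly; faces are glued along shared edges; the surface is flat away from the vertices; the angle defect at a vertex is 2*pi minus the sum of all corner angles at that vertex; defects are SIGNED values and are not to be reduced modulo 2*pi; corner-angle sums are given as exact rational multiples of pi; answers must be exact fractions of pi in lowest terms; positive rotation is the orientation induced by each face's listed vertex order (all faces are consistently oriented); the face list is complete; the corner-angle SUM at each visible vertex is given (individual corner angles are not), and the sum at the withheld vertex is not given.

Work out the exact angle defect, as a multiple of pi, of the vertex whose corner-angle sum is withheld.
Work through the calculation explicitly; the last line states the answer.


V = 4, E = 6, F = 4; chi = V - E + F = 2
Gauss-Bonnet: total defect = 2*pi*chi = 4*pi; visible defects sum to (67/24)*pi

Answer: defect(P3) = (29/24)*pi


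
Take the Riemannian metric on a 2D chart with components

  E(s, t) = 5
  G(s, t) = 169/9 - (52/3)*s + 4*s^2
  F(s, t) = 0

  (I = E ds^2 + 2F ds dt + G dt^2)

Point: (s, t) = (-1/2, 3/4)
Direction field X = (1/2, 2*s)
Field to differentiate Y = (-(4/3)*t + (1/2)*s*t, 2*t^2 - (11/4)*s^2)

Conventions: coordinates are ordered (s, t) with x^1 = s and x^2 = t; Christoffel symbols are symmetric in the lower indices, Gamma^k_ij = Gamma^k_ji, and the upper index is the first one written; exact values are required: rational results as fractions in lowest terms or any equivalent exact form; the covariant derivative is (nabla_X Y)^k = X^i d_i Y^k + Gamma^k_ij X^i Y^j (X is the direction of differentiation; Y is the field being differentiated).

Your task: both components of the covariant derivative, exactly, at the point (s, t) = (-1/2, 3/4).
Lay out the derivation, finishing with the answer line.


E = 5, F = 0, G = 256/9 at the point
E_s = 0, E_t = 0, F_s = 0, F_t = 0, G_s = -64/3, G_t = 0
EG - F^2 = 1280/9;  g^inv = (9/1280) * [[256/9, 0], [0, 5]]
first-kind symbols [ij,l] = (1/2)(d_i g_jl + d_j g_il - d_l g_ij): [ss,s] = E_s/2 = 0, [ss,t] = F_s - E_t/2 = 0, [st,s] = E_t/2 = 0, [st,t] = G_s/2 = -32/3, [tt,s] = F_t - G_s/2 = 32/3, [tt,t] = G_t/2 = 0
Gamma^s_ij = (G*[ij,s] - F*[ij,t])/(EG - F^2), Gamma^t_ij = (E*[ij,t] - F*[ij,s])/(EG - F^2)
Gamma_sss = 0, Gamma_sst = 0, Gamma_stt = 32/15, Gamma_tss = 0, Gamma_tst = -3/8, Gamma_ttt = 0
X = (1/2, -1), Y = (-19/16, 7/16) at the point

Answer: (nabla_X Y)^s = 67/80, (nabla_X Y)^t = -551/256


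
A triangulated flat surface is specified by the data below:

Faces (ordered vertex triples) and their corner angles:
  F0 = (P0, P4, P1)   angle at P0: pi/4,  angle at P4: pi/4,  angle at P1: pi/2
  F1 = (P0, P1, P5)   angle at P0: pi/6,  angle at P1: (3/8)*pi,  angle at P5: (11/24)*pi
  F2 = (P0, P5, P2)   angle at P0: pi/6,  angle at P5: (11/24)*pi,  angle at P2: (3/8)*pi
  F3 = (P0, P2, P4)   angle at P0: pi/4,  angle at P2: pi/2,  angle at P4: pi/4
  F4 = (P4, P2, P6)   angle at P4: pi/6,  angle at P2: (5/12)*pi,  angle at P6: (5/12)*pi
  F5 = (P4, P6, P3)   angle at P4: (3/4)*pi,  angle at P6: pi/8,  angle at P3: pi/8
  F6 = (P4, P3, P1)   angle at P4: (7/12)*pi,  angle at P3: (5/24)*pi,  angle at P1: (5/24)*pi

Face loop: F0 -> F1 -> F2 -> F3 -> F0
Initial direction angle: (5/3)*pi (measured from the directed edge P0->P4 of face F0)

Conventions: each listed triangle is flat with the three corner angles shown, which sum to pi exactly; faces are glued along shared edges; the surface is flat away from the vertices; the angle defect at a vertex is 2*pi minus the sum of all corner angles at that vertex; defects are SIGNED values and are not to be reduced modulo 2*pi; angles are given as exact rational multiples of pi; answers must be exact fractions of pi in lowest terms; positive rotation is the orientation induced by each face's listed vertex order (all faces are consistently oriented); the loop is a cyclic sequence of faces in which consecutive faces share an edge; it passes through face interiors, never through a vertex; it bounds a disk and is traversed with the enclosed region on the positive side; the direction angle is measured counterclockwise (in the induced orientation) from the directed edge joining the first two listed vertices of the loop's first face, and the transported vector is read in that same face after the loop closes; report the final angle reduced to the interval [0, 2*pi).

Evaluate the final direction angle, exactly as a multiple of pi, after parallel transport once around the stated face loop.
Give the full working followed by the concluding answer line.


enclosed vertex P0: corner angles sum to (5/6)*pi, defect = 2*pi - (5/6)*pi = (7/6)*pi
holonomy = initial angle + sum of enclosed defects (mod 2*pi), positive in the induced orientation
final angle = (5/3)*pi + (7/6)*pi = (5/6)*pi (mod 2*pi)

Answer: final direction angle = (5/6)*pi


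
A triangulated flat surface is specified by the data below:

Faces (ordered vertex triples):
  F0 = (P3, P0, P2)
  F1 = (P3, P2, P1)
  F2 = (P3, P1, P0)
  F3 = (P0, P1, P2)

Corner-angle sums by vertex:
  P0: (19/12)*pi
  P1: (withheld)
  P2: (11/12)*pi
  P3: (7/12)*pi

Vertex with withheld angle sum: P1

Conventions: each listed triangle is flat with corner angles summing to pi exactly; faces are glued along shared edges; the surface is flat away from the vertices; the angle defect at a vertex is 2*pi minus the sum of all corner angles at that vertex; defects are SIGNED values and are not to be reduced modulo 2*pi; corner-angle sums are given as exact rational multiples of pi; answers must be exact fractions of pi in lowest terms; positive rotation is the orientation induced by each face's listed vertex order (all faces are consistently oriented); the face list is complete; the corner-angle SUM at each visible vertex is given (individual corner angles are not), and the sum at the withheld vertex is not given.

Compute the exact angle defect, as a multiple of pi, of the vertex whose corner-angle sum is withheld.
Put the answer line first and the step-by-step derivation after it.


Answer: defect(P1) = (13/12)*pi

V = 4, E = 6, F = 4; chi = V - E + F = 2
Gauss-Bonnet: total defect = 2*pi*chi = 4*pi; visible defects sum to (35/12)*pi


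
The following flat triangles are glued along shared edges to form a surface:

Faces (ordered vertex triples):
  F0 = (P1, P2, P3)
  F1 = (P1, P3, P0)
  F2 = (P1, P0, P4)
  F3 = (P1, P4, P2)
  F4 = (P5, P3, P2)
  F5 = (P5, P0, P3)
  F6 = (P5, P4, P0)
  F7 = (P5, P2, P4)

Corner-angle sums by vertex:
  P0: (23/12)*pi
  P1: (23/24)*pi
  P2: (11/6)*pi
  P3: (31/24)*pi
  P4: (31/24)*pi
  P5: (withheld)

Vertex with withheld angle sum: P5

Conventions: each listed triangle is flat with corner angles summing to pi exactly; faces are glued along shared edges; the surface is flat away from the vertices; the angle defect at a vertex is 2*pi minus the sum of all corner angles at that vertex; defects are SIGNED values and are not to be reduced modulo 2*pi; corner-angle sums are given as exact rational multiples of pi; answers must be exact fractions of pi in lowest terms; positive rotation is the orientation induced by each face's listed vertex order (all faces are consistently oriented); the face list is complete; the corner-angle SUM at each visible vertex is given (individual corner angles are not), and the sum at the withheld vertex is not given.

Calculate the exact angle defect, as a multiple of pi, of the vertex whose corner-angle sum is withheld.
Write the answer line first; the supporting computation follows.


Answer: defect(P5) = (31/24)*pi

V = 6, E = 12, F = 8; chi = V - E + F = 2
Gauss-Bonnet: total defect = 2*pi*chi = 4*pi; visible defects sum to (65/24)*pi


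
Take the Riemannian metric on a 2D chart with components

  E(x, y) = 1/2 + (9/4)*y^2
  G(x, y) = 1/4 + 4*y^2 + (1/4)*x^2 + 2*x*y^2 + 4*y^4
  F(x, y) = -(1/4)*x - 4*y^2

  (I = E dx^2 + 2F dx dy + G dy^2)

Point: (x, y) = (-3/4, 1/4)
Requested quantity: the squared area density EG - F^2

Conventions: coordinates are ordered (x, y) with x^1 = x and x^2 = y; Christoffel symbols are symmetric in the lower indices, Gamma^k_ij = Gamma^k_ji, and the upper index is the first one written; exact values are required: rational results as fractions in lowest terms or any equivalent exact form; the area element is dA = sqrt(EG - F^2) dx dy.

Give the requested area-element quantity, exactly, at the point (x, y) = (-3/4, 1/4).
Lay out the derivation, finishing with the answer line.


E = 41/64, F = -1/16, G = 9/16; EG - F^2 = 365/1024

Answer: EG - F^2 = 365/1024


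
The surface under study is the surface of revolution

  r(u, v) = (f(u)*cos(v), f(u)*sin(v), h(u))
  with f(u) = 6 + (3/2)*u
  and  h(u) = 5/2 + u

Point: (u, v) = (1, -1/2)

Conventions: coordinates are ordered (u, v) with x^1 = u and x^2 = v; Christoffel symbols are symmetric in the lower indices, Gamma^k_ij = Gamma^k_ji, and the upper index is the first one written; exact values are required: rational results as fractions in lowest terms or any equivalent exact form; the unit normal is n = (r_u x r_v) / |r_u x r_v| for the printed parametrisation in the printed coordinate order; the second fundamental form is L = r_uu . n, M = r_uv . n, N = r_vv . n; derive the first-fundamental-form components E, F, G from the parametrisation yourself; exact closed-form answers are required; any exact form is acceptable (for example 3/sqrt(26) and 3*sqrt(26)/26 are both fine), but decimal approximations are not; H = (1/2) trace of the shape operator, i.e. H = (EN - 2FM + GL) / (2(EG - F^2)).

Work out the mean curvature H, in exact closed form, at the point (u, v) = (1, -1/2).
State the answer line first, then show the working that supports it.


Answer: H = 2*sqrt(13)/195

f = 15/2, f' = 3/2, f'' = 0, h' = 1, h'' = 0
E = 13/4, F = 0, G = 225/4; answer radicand W^2 = 13/4
unnormalised second-form numerators: l = 0, m = 0, n = 15/2; L = l/sqrt(13/4), and similarly M = m/sqrt(W^2), N = n/sqrt(W^2)
H = (E*n - 2*F*m + G*l) / (2*(EG - F^2)*sqrt(W^2)); E*n - 2*F*m + G*l = 195/8, EG - F^2 = 2925/16, so H = (1/15)/sqrt(13/4)


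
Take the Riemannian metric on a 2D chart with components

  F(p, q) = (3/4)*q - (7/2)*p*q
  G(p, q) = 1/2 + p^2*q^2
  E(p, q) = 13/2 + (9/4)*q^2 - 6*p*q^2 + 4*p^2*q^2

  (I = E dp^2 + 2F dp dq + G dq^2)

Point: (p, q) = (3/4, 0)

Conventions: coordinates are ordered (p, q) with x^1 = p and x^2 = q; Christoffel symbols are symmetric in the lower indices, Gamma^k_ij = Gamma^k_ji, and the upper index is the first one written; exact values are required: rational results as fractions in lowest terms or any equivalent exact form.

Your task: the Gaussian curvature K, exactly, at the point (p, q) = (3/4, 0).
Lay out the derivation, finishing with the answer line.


E = 13/2, F = 0, G = 1/2, EG - F^2 = 13/4 at the point
E_p = 0, E_q = 0, F_p = 0, F_q = -15/8, G_p = 0, G_q = 0
E_qq = 0, F_pq = -7/2, G_pp = 0
Using the Brioschi determinant formula for K from the metric derivatives:
M1 = [[-E_qq/2 + F_pq - G_pp/2, E_p/2, F_p - E_q/2], [F_q - G_p/2, E, F], [G_q/2, F, G]] = [[-7/2, 0, 0], [-15/8, 13/2, 0], [0, 0, 1/2]]; det M1 = -91/8
M2 = [[0, E_q/2, G_p/2], [E_q/2, E, F], [G_p/2, F, G]] = [[0, 0, 0], [0, 13/2, 0], [0, 0, 1/2]]; det M2 = 0
det M1 - det M2 = -91/8; K = -91/8 / (13/4)^2 = -14/13

Answer: K = -14/13


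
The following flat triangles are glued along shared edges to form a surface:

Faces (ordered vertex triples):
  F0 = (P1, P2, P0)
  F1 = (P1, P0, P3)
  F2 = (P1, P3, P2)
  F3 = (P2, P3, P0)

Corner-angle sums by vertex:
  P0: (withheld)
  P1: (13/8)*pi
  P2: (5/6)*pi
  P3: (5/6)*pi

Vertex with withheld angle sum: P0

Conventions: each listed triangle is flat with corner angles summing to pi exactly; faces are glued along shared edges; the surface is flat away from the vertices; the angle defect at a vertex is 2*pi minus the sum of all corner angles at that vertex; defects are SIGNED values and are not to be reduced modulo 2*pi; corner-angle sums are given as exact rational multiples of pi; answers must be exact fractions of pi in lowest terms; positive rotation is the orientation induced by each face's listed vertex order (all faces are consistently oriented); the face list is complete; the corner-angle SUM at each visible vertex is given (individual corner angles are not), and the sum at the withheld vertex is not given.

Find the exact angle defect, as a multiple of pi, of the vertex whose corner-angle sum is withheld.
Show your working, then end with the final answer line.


V = 4, E = 6, F = 4; chi = V - E + F = 2
Gauss-Bonnet: total defect = 2*pi*chi = 4*pi; visible defects sum to (65/24)*pi

Answer: defect(P0) = (31/24)*pi


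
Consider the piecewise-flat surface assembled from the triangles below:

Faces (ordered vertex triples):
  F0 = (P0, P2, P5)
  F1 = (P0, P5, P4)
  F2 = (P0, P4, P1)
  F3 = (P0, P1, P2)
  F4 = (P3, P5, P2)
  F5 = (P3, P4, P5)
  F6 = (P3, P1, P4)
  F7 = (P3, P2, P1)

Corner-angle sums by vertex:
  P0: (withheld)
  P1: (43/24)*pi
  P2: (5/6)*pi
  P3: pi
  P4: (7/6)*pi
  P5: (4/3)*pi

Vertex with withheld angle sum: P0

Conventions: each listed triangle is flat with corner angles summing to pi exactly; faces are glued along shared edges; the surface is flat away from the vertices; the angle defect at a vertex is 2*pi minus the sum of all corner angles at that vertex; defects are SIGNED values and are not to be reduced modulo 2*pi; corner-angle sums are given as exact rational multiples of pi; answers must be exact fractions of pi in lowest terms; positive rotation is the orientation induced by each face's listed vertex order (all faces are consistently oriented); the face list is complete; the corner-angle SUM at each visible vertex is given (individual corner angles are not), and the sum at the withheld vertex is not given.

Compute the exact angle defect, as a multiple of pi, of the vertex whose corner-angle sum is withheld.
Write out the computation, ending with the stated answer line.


V = 6, E = 12, F = 8; chi = V - E + F = 2
Gauss-Bonnet: total defect = 2*pi*chi = 4*pi; visible defects sum to (31/8)*pi

Answer: defect(P0) = pi/8


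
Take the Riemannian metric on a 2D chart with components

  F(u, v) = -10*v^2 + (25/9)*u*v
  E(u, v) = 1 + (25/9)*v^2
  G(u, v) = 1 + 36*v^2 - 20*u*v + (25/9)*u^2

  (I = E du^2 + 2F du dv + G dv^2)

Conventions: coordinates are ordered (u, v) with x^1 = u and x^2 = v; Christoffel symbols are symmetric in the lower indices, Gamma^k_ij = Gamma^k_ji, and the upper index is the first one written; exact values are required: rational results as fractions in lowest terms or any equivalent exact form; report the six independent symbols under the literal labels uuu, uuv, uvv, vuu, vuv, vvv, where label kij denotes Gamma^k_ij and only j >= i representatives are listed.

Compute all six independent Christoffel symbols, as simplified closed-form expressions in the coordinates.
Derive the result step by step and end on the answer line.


E = 1 + (25/9)*v^2; F = -10*v^2 + (25/9)*u*v; G = 1 + 36*v^2 - 20*u*v + (25/9)*u^2
Gamma^k_ij = (1/2) g^{kl} (d_i g_jl + d_j g_il - d_l g_ij), with g^inv = (1/(EG-F^2)) [[G, -F], [-F, E]]
first partials: E_u = 0, E_v = (50/9)*v, F_u = (25/9)*v, F_v = -20*v + (25/9)*u, G_u = -20*v + (50/9)*u, G_v = 72*v - 20*u
D = EG - F^2 = 1 + (349/9)*v^2 - 20*u*v + (25/9)*u^2
expanded: Gamma^u_uu = (G E_u - 2F F_u + F E_v)/(2D), Gamma^u_uv = (G E_v - F G_u)/(2D), Gamma^u_vv = (2G F_v - G G_u - F G_v)/(2D), Gamma^v_uu = (2E F_u - E E_v - F E_u)/(2D), Gamma^v_uv = (E G_u - F E_v)/(2D), Gamma^v_vv = (E G_v - 2F F_v + F G_u)/(2D); substitute and cancel common factors

Answer: Gamma_uuu = 0, Gamma_uuv = 25*v/(25*u^2 - 180*u*v + 349*v^2 + 9), Gamma_uvv = -90*v/(25*u^2 - 180*u*v + 349*v^2 + 9), Gamma_vuu = 0, Gamma_vuv = (25*u - 90*v)/(25*u^2 - 180*u*v + 349*v^2 + 9), Gamma_vvv = (-90*u + 324*v)/(25*u^2 - 180*u*v + 349*v^2 + 9)


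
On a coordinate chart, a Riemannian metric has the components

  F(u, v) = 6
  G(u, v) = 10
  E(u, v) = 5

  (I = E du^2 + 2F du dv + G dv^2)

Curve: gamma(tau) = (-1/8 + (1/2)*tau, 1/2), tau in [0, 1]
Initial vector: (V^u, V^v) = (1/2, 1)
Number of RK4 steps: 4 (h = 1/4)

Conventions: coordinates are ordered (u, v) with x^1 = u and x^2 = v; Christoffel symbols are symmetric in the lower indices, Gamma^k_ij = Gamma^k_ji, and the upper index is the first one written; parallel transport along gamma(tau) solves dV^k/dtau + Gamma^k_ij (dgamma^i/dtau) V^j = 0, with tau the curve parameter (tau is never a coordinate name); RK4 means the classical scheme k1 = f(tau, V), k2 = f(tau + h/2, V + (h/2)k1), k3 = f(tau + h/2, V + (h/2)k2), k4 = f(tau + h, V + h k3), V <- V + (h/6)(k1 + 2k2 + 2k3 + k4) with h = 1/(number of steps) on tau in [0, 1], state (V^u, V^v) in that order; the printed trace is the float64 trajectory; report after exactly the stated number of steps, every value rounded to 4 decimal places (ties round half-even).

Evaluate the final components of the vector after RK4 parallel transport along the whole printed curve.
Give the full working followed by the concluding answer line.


gamma'(tau) = (1/2, 0); f(tau, V)^k = -Gamma^k_ij(gamma(tau)) gamma'^i(tau) V^j; h = 1/4; intermediate values shown to 6 dp
curve data and Christoffel symbols at the stage parameters:
  tau = 0.000000: gamma = (-0.125000, 0.500000), gamma' = (0.500000, 0.000000); Gamma_uuu = 0.000000, Gamma_uuv = 0.000000, Gamma_uvv = 0.000000, Gamma_vuu = 0.000000, Gamma_vuv = 0.000000, Gamma_vvv = 0.000000
  tau = 0.125000: gamma = (-0.062500, 0.500000), gamma' = (0.500000, 0.000000); Gamma_uuu = 0.000000, Gamma_uuv = 0.000000, Gamma_uvv = 0.000000, Gamma_vuu = 0.000000, Gamma_vuv = 0.000000, Gamma_vvv = 0.000000
  tau = 0.250000: gamma = (0.000000, 0.500000), gamma' = (0.500000, 0.000000); Gamma_uuu = 0.000000, Gamma_uuv = 0.000000, Gamma_uvv = 0.000000, Gamma_vuu = 0.000000, Gamma_vuv = 0.000000, Gamma_vvv = 0.000000
  tau = 0.375000: gamma = (0.062500, 0.500000), gamma' = (0.500000, 0.000000); Gamma_uuu = 0.000000, Gamma_uuv = 0.000000, Gamma_uvv = 0.000000, Gamma_vuu = 0.000000, Gamma_vuv = 0.000000, Gamma_vvv = 0.000000
  tau = 0.500000: gamma = (0.125000, 0.500000), gamma' = (0.500000, 0.000000); Gamma_uuu = 0.000000, Gamma_uuv = 0.000000, Gamma_uvv = 0.000000, Gamma_vuu = 0.000000, Gamma_vuv = 0.000000, Gamma_vvv = 0.000000
  tau = 0.625000: gamma = (0.187500, 0.500000), gamma' = (0.500000, 0.000000); Gamma_uuu = 0.000000, Gamma_uuv = 0.000000, Gamma_uvv = 0.000000, Gamma_vuu = 0.000000, Gamma_vuv = 0.000000, Gamma_vvv = 0.000000
  tau = 0.750000: gamma = (0.250000, 0.500000), gamma' = (0.500000, 0.000000); Gamma_uuu = 0.000000, Gamma_uuv = 0.000000, Gamma_uvv = 0.000000, Gamma_vuu = 0.000000, Gamma_vuv = 0.000000, Gamma_vvv = 0.000000
  tau = 0.875000: gamma = (0.312500, 0.500000), gamma' = (0.500000, 0.000000); Gamma_uuu = 0.000000, Gamma_uuv = 0.000000, Gamma_uvv = 0.000000, Gamma_vuu = 0.000000, Gamma_vuv = 0.000000, Gamma_vvv = 0.000000
  tau = 1.000000: gamma = (0.375000, 0.500000), gamma' = (0.500000, 0.000000); Gamma_uuu = 0.000000, Gamma_uuv = 0.000000, Gamma_uvv = 0.000000, Gamma_vuu = 0.000000, Gamma_vuv = 0.000000, Gamma_vvv = 0.000000
step 0: V^u = 0.5000, V^v = 1.0000
step 1: k1 = (0.000000, 0.000000), k2 = (0.000000, 0.000000), k3 = (0.000000, 0.000000), k4 = (0.000000, 0.000000); V <- V + (h/6)(k1 + 2k2 + 2k3 + k4): V^u = 0.5000, V^v = 1.0000
step 2: k1 = (0.000000, 0.000000), k2 = (0.000000, 0.000000), k3 = (0.000000, 0.000000), k4 = (0.000000, 0.000000); V <- V + (h/6)(k1 + 2k2 + 2k3 + k4): V^u = 0.5000, V^v = 1.0000
step 3: k1 = (0.000000, 0.000000), k2 = (0.000000, 0.000000), k3 = (0.000000, 0.000000), k4 = (0.000000, 0.000000); V <- V + (h/6)(k1 + 2k2 + 2k3 + k4): V^u = 0.5000, V^v = 1.0000
step 4: k1 = (0.000000, 0.000000), k2 = (0.000000, 0.000000), k3 = (0.000000, 0.000000), k4 = (0.000000, 0.000000); V <- V + (h/6)(k1 + 2k2 + 2k3 + k4): V^u = 0.5000, V^v = 1.0000

Answer: V^u = 0.5000, V^v = 1.0000


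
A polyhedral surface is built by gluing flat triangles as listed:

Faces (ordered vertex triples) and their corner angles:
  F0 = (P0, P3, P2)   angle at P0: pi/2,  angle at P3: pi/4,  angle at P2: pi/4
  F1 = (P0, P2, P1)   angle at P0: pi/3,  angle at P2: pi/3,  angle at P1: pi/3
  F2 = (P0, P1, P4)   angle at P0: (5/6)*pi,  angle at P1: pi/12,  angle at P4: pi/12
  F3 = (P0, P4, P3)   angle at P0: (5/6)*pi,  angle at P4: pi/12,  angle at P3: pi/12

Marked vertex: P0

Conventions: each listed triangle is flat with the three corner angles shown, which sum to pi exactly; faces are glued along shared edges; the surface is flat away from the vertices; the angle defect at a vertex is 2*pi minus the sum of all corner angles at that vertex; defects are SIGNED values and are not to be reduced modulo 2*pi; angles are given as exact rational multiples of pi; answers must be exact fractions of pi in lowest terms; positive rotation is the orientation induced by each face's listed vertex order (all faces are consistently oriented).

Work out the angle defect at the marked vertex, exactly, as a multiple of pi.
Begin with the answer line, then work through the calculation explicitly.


Answer: defect(P0) = -pi/2

Sum of corner angles at P0: (5/2)*pi
defect = 2*pi - (5/2)*pi


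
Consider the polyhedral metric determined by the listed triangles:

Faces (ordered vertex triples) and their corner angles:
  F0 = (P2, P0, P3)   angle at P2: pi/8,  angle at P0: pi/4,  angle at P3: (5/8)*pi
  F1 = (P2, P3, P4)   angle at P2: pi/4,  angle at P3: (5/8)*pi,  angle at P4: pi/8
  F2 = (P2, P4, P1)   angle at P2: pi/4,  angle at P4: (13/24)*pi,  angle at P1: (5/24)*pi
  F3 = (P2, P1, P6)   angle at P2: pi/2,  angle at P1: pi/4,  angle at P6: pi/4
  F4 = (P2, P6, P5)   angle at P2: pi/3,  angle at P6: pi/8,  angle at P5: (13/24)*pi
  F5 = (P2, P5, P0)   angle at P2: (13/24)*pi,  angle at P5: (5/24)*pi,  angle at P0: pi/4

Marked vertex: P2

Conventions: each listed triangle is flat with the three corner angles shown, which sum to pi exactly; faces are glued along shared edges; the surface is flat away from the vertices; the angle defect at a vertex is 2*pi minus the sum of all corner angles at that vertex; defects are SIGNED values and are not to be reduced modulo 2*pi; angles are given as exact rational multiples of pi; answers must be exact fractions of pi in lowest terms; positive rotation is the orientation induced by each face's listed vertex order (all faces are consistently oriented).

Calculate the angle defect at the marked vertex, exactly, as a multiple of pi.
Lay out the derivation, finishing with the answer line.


Sum of corner angles at P2: 2*pi
defect = 2*pi - 2*pi

Answer: defect(P2) = 0


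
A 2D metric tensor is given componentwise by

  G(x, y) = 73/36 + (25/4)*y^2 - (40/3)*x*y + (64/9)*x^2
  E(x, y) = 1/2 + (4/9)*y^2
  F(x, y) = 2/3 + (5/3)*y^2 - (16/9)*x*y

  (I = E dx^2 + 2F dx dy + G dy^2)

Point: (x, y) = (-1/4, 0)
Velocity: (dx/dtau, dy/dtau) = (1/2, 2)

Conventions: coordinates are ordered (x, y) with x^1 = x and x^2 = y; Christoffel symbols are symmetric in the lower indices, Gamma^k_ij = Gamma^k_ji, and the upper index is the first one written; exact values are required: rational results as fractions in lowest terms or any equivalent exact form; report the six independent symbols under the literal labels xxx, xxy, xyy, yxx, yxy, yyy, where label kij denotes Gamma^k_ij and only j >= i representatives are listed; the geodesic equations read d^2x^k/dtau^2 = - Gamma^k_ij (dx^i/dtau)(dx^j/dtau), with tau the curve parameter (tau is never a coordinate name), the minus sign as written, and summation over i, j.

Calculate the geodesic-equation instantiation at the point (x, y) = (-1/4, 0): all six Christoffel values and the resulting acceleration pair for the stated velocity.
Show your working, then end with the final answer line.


E = 1/2, F = 2/3, G = 89/36 at the point
E_x = 0, E_y = 0, F_x = 0, F_y = 4/9, G_x = -32/9, G_y = 10/3
EG - F^2 = 19/24;  g^inv = (24/19) * [[89/36, -2/3], [-2/3, 1/2]]
first-kind symbols [ij,l] = (1/2)(d_i g_jl + d_j g_il - d_l g_ij): [xx,x] = E_x/2 = 0, [xx,y] = F_x - E_y/2 = 0, [xy,x] = E_y/2 = 0, [xy,y] = G_x/2 = -16/9, [yy,x] = F_y - G_x/2 = 20/9, [yy,y] = G_y/2 = 5/3
Gamma^x_ij = (G*[ij,x] - F*[ij,y])/(EG - F^2), Gamma^y_ij = (E*[ij,y] - F*[ij,x])/(EG - F^2)
Gamma_xxx = 0, Gamma_xxy = 256/171, Gamma_xyy = 2840/513, Gamma_yxx = 0, Gamma_yxy = -64/57, Gamma_yyy = -140/171
d^2x/dtau^2 = -(Gamma_xxx*(1/2)^2 + 2*Gamma_xxy*(1/2)*(2) + Gamma_xyy*(2)^2) = -12896/513
d^2y/dtau^2 = -(Gamma_yxx*(1/2)^2 + 2*Gamma_yxy*(1/2)*(2) + Gamma_yyy*(2)^2) = 944/171

Answer: Gamma_xxx = 0, Gamma_xxy = 256/171, Gamma_xyy = 2840/513, Gamma_yxx = 0, Gamma_yxy = -64/57, Gamma_yyy = -140/171; accelerations (d^2x/dtau^2, d^2y/dtau^2) = (-12896/513, 944/171)
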